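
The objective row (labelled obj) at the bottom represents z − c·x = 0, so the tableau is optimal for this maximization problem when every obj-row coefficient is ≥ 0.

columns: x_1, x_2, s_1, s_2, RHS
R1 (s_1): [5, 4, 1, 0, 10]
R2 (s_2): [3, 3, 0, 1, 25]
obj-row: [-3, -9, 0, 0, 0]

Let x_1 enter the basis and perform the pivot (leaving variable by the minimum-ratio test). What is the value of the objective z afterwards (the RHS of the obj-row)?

Ratio test on column x_1 — row 1: 10/5 = 2; row 2: 25/3 = 25/3. Minimum is 2 at row 1 (s_1 leaves); pivot element 5.
Pivot on row 1; the obj-row RHS becomes 0 − (-3)·2 = 6.

6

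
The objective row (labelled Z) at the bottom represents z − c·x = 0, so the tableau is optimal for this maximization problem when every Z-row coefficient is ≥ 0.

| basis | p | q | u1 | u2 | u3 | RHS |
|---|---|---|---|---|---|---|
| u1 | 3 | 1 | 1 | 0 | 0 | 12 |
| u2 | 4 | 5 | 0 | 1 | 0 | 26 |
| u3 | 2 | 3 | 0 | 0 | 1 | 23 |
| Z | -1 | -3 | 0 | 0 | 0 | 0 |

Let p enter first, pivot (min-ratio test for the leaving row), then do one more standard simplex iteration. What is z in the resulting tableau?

124/11

Ratio test on column p — row 1: 12/3 = 4; row 2: 26/4 = 13/2; row 3: 23/2 = 23/2. Minimum is 4 at row 1 (u1 leaves); pivot element 3.
Pivot on row 1; the Z-row RHS becomes 0 − (-1)·4 = 4.
Next entering variable (most negative Z-row entry -8/3): q.
Ratio test on column q — row 1: 4/(1/3) = 12; row 2: 10/(11/3) = 30/11; row 3: 15/(7/3) = 45/7. Minimum is 30/11 at row 2 (u2 leaves); pivot element 11/3.
After the second pivot the Z-row RHS is 4 − (-8/3)·(30/11) = 124/11.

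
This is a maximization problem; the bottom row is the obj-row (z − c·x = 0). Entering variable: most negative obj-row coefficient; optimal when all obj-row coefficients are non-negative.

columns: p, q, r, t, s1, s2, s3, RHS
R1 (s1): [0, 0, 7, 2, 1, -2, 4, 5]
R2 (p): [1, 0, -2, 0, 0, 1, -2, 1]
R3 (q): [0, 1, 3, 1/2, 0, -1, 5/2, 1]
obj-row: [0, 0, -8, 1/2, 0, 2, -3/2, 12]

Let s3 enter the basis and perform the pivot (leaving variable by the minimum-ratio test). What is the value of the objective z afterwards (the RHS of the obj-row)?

Ratio test on column s3 — row 1: 5/4 = 5/4; row 2: entry -2 ≤ 0; row 3: 1/(5/2) = 2/5. Minimum is 2/5 at row 3 (q leaves); pivot element 5/2.
Pivot on row 3; the obj-row RHS becomes 12 − (-3/2)·(2/5) = 63/5.

63/5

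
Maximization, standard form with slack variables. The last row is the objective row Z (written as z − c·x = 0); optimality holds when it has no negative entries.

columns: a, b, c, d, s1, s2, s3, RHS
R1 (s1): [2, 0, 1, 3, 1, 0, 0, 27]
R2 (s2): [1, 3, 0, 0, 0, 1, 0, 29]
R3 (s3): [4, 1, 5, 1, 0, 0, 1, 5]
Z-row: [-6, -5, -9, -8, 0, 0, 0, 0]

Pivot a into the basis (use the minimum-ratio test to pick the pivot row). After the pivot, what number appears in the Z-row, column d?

-13/2

Ratio test on column a — row 1: 27/2 = 27/2; row 2: 29/1 = 29; row 3: 5/4 = 5/4. Minimum is 5/4 at row 3 (s3 leaves); pivot element 4.
Divide row 3 by 4; eliminate column a from the other rows.
Z-row update in column d: -8 − (-6)·(1/4) = -13/2.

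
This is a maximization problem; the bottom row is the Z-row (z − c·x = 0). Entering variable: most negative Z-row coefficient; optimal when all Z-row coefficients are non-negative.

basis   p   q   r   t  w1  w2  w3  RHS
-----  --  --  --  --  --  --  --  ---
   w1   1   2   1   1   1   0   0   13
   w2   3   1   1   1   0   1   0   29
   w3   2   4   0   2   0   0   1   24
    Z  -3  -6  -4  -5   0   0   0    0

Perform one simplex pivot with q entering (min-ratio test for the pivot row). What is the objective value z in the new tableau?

Ratio test on column q — row 1: 13/2 = 13/2; row 2: 29/1 = 29; row 3: 24/4 = 6. Minimum is 6 at row 3 (w3 leaves); pivot element 4.
Pivot on row 3; the Z-row RHS becomes 0 − (-6)·6 = 36.

36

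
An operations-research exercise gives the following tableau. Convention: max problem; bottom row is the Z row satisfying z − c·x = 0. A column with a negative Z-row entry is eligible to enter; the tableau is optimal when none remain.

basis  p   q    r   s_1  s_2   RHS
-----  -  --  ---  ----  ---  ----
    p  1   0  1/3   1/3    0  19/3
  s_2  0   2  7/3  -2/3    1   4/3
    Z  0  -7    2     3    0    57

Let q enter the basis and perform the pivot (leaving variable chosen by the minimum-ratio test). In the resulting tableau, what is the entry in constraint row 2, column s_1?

Ratio test on column q — row 1: entry 0 ≤ 0; row 2: (4/3)/2 = 2/3. Minimum is 2/3 at row 2 (s_2 leaves); pivot element 2.
Divide row 2 by 2; eliminate column q from the other rows.
In the new row 2, the s_1 entry is the old entry divided by the pivot: (-2/3)/2 = -1/3.

-1/3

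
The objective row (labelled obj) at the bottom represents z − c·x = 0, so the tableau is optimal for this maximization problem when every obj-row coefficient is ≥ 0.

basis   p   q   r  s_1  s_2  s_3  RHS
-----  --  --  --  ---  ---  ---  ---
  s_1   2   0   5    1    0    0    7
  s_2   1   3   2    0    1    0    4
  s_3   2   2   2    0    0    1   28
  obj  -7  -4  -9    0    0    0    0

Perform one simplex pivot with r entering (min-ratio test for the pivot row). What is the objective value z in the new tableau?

63/5

Ratio test on column r — row 1: 7/5 = 7/5; row 2: 4/2 = 2; row 3: 28/2 = 14. Minimum is 7/5 at row 1 (s_1 leaves); pivot element 5.
Pivot on row 1; the obj-row RHS becomes 0 − (-9)·(7/5) = 63/5.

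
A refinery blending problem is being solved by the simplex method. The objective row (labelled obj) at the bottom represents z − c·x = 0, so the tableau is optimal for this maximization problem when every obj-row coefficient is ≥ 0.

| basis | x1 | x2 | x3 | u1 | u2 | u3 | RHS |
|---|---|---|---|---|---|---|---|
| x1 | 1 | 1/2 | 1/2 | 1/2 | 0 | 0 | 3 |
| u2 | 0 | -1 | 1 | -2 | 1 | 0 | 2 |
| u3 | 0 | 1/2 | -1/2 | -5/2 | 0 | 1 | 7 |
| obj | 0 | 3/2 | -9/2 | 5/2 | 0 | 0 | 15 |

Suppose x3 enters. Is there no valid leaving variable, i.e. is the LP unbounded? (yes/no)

Column x3 has positive entries in row(s) 1, 2, so the ratio test bounds it — not unbounded.

no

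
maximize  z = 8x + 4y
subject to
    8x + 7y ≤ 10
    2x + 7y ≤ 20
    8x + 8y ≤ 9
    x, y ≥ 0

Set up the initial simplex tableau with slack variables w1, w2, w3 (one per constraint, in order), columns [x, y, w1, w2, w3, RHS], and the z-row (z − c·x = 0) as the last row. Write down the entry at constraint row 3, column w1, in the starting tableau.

Slack w1 belongs to constraint 1; its column is the unit vector e_1, so the entry in row 3 is 0.

0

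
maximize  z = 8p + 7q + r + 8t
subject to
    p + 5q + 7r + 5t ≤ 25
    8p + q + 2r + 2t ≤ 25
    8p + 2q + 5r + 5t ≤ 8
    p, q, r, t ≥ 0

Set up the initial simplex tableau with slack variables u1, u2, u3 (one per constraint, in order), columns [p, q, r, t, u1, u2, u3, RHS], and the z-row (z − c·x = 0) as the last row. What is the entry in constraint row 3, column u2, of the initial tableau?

0

Slack u2 belongs to constraint 2; its column is the unit vector e_2, so the entry in row 3 is 0.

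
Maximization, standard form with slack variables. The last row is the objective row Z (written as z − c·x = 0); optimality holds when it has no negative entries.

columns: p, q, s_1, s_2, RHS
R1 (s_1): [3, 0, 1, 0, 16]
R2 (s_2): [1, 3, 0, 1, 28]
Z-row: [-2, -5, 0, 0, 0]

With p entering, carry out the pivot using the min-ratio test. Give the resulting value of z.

32/3

Ratio test on column p — row 1: 16/3 = 16/3; row 2: 28/1 = 28. Minimum is 16/3 at row 1 (s_1 leaves); pivot element 3.
Pivot on row 1; the Z-row RHS becomes 0 − (-2)·(16/3) = 32/3.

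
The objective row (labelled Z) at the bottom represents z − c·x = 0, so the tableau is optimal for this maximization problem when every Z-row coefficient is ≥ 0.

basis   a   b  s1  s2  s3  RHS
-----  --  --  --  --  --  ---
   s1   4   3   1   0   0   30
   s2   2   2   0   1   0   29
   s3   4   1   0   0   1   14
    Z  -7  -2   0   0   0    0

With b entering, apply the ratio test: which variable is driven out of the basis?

Column b entries and ratios — s1: 30/3 = 10; s2: 29/2 = 29/2; s3: 14/1 = 14.
Smallest ratio is 10 in the row of s1, so s1 leaves.

s1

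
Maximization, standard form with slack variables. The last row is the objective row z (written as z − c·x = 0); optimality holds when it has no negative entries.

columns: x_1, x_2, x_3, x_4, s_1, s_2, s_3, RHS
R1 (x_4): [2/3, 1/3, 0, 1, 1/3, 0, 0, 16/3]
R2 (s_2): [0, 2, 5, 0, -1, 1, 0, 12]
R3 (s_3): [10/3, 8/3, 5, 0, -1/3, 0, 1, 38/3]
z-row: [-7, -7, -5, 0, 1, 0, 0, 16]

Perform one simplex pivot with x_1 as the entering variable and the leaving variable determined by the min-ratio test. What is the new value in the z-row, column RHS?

213/5

Ratio test on column x_1 — row 1: (16/3)/(2/3) = 8; row 2: entry 0 ≤ 0; row 3: (38/3)/(10/3) = 19/5. Minimum is 19/5 at row 3 (s_3 leaves); pivot element 10/3.
Divide row 3 by 10/3; eliminate column x_1 from the other rows.
z-row update in column RHS: 16 − (-7)·(19/5) = 213/5.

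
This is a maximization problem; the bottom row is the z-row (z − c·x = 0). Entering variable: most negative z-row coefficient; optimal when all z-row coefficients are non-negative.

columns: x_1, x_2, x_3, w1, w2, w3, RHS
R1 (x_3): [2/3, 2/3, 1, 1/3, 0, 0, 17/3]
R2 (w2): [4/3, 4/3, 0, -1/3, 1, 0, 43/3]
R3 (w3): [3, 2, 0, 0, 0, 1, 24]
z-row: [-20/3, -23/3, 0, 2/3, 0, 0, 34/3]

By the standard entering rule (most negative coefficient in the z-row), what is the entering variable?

x_2

Negative z-row entries: x_1: -20/3, x_2: -23/3.
The most negative is -23/3 in column x_2, so x_2 enters.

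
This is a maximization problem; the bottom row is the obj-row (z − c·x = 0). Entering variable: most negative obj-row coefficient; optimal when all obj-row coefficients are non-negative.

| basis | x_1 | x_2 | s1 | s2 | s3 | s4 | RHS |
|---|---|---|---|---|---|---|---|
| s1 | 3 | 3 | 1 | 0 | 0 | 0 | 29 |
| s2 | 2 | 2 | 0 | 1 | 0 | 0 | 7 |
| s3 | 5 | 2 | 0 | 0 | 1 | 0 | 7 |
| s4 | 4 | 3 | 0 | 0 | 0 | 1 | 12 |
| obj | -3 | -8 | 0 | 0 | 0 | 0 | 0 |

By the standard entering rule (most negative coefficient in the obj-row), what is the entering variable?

x_2

Negative obj-row entries: x_1: -3, x_2: -8.
The most negative is -8 in column x_2, so x_2 enters.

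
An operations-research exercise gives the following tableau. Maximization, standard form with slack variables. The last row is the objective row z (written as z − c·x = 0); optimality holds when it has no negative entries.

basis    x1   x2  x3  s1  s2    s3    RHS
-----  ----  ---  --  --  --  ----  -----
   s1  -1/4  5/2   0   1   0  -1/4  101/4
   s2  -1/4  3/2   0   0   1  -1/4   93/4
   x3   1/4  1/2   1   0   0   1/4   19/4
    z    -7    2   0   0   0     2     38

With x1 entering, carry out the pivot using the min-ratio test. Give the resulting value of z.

Ratio test on column x1 — row 1: entry -1/4 ≤ 0; row 2: entry -1/4 ≤ 0; row 3: (19/4)/(1/4) = 19. Minimum is 19 at row 3 (x3 leaves); pivot element 1/4.
Pivot on row 3; the z-row RHS becomes 38 − (-7)·19 = 171.

171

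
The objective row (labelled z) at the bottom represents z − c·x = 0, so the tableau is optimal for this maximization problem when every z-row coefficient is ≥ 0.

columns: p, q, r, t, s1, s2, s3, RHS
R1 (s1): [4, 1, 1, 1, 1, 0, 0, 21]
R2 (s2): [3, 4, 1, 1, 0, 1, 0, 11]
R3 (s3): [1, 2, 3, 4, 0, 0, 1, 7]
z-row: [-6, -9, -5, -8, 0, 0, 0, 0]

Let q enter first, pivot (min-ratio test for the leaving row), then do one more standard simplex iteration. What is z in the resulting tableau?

Ratio test on column q — row 1: 21/1 = 21; row 2: 11/4 = 11/4; row 3: 7/2 = 7/2. Minimum is 11/4 at row 2 (s2 leaves); pivot element 4.
Pivot on row 2; the z-row RHS becomes 0 − (-9)·(11/4) = 99/4.
Next entering variable (most negative z-row entry -23/4): t.
Ratio test on column t — row 1: (73/4)/(3/4) = 73/3; row 2: (11/4)/(1/4) = 11; row 3: (3/2)/(7/2) = 3/7. Minimum is 3/7 at row 3 (s3 leaves); pivot element 7/2.
After the second pivot the z-row RHS is 99/4 − (-23/4)·(3/7) = 381/14.

381/14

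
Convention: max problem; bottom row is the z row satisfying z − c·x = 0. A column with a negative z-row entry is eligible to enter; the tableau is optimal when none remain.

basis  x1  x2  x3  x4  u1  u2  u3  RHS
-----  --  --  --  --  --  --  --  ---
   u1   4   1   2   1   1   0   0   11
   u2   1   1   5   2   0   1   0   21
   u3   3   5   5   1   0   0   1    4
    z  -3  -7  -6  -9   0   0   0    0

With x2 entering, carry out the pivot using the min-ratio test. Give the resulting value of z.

28/5

Ratio test on column x2 — row 1: 11/1 = 11; row 2: 21/1 = 21; row 3: 4/5 = 4/5. Minimum is 4/5 at row 3 (u3 leaves); pivot element 5.
Pivot on row 3; the z-row RHS becomes 0 − (-7)·(4/5) = 28/5.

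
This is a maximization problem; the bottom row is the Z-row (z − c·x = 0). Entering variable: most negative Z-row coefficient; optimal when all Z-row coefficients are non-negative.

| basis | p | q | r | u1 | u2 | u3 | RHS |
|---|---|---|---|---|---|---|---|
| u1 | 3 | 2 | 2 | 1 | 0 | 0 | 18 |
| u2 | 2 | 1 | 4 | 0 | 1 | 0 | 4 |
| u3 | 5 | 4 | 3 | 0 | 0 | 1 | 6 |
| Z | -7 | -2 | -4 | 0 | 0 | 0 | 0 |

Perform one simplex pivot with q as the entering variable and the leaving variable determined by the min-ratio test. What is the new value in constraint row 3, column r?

Ratio test on column q — row 1: 18/2 = 9; row 2: 4/1 = 4; row 3: 6/4 = 3/2. Minimum is 3/2 at row 3 (u3 leaves); pivot element 4.
Divide row 3 by 4; eliminate column q from the other rows.
In the new row 3, the r entry is the old entry divided by the pivot: 3/4 = 3/4.

3/4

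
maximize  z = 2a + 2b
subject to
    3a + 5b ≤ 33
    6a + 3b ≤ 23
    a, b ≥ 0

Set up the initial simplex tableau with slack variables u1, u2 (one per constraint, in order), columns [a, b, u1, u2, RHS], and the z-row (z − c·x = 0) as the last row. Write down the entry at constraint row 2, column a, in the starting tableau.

Constraint 2 has coefficient 6 on a.

6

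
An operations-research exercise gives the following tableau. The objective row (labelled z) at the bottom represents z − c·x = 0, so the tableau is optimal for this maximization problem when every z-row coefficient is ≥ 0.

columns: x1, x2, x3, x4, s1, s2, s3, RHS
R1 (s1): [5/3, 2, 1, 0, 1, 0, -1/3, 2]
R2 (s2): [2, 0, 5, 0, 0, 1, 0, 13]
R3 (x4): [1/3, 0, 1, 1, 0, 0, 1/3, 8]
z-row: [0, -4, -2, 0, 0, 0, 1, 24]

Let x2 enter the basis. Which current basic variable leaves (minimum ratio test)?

Column x2 entries and ratios — s1: 2/2 = 1; s2: 0 ≤ 0, skip; x4: 0 ≤ 0, skip.
Smallest ratio is 1 in the row of s1, so s1 leaves.

s1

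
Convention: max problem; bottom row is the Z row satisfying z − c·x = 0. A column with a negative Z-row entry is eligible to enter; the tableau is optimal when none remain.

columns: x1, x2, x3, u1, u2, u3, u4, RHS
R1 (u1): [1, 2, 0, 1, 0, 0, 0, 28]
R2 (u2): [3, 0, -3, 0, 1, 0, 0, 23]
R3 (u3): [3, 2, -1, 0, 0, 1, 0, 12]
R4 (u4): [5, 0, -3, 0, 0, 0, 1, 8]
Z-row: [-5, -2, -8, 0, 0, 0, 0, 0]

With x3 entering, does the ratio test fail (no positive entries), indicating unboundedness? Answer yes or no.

Every constraint-row entry in column x3 is ≤ 0, so increasing x3 is unbounded.

yes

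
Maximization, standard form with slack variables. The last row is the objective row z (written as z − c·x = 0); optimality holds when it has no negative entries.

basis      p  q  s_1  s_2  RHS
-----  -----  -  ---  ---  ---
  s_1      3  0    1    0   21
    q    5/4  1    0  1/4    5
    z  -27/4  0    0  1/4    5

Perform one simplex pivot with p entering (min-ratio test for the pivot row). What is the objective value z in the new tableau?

Ratio test on column p — row 1: 21/3 = 7; row 2: 5/(5/4) = 4. Minimum is 4 at row 2 (q leaves); pivot element 5/4.
Pivot on row 2; the z-row RHS becomes 5 − (-27/4)·4 = 32.

32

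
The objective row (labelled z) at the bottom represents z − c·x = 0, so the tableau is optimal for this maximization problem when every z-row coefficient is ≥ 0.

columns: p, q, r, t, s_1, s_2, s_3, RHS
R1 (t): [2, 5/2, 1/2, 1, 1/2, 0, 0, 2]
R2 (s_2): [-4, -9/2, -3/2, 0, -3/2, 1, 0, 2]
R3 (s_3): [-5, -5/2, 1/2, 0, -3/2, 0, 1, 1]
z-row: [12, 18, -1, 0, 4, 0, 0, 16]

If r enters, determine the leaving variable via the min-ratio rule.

Column r entries and ratios — t: 2/(1/2) = 4; s_2: -3/2 ≤ 0, skip; s_3: 1/(1/2) = 2.
Smallest ratio is 2 in the row of s_3, so s_3 leaves.

s_3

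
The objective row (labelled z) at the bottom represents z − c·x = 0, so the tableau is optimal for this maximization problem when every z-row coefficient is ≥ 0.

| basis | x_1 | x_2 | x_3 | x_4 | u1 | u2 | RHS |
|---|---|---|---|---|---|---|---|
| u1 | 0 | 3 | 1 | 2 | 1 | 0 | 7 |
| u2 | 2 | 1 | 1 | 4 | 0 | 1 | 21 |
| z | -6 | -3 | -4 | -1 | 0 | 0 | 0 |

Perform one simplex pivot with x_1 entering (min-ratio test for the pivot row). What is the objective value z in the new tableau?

63

Ratio test on column x_1 — row 1: entry 0 ≤ 0; row 2: 21/2 = 21/2. Minimum is 21/2 at row 2 (u2 leaves); pivot element 2.
Pivot on row 2; the z-row RHS becomes 0 − (-6)·(21/2) = 63.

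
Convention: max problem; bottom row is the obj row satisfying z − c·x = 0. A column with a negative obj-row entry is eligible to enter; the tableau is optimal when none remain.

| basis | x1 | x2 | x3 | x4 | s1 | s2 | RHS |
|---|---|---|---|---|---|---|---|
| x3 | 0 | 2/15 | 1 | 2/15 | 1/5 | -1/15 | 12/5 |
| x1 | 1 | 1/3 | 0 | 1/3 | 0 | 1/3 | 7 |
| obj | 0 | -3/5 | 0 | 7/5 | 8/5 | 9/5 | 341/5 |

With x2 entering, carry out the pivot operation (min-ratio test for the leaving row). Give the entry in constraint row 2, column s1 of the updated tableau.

Ratio test on column x2 — row 1: (12/5)/(2/15) = 18; row 2: 7/(1/3) = 21. Minimum is 18 at row 1 (x3 leaves); pivot element 2/15.
Divide row 1 by 2/15; eliminate column x2 from the other rows.
Row 2 update in column s1: 0 − (1/3)·(3/2) = -1/2.

-1/2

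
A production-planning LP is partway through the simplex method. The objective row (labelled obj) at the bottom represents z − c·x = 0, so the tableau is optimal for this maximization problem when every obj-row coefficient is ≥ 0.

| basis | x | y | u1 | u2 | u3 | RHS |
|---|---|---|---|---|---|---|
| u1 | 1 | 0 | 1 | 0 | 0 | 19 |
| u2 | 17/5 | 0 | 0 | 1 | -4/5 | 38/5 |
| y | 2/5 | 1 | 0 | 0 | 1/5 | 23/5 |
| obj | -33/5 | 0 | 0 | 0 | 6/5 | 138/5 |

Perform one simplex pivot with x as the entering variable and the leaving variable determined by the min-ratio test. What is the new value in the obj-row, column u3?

-6/17

Ratio test on column x — row 1: 19/1 = 19; row 2: (38/5)/(17/5) = 38/17; row 3: (23/5)/(2/5) = 23/2. Minimum is 38/17 at row 2 (u2 leaves); pivot element 17/5.
Divide row 2 by 17/5; eliminate column x from the other rows.
obj-row update in column u3: 6/5 − (-33/5)·(-4/17) = -6/17.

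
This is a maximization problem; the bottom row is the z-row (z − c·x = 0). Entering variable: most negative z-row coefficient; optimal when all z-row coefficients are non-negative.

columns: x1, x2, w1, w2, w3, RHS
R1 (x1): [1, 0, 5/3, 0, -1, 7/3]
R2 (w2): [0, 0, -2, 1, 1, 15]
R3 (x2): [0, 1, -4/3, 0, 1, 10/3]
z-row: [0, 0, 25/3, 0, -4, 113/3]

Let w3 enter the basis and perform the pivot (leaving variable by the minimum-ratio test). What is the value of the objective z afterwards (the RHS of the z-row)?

Ratio test on column w3 — row 1: entry -1 ≤ 0; row 2: 15/1 = 15; row 3: (10/3)/1 = 10/3. Minimum is 10/3 at row 3 (x2 leaves); pivot element 1.
Pivot on row 3; the z-row RHS becomes 113/3 − (-4)·(10/3) = 51.

51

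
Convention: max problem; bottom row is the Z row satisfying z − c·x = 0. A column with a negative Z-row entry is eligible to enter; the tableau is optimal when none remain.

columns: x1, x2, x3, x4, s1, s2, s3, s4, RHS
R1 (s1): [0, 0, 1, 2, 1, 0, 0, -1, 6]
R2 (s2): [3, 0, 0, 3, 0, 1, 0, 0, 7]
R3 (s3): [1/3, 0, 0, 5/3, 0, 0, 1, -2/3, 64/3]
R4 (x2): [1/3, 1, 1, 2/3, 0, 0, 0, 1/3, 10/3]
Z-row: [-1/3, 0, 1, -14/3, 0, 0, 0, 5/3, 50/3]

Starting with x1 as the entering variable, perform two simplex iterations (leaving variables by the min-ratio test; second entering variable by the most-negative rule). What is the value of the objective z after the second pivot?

Ratio test on column x1 — row 1: entry 0 ≤ 0; row 2: 7/3 = 7/3; row 3: (64/3)/(1/3) = 64; row 4: (10/3)/(1/3) = 10. Minimum is 7/3 at row 2 (s2 leaves); pivot element 3.
Pivot on row 2; the Z-row RHS becomes 50/3 − (-1/3)·(7/3) = 157/9.
Next entering variable (most negative Z-row entry -13/3): x4.
Ratio test on column x4 — row 1: 6/2 = 3; row 2: (7/3)/1 = 7/3; row 3: (185/9)/(4/3) = 185/12; row 4: (23/9)/(1/3) = 23/3. Minimum is 7/3 at row 2 (x1 leaves); pivot element 1.
After the second pivot the Z-row RHS is 157/9 − (-13/3)·(7/3) = 248/9.

248/9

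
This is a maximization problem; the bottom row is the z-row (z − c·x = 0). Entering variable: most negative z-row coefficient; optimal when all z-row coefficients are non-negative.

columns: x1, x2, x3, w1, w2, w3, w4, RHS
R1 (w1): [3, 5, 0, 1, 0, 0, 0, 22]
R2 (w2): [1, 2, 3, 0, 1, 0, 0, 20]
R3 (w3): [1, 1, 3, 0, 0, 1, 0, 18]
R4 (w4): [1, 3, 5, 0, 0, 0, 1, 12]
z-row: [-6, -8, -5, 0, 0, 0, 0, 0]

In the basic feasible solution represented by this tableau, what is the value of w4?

12

w4 is basic (row 4); its value is the RHS of that row, 12.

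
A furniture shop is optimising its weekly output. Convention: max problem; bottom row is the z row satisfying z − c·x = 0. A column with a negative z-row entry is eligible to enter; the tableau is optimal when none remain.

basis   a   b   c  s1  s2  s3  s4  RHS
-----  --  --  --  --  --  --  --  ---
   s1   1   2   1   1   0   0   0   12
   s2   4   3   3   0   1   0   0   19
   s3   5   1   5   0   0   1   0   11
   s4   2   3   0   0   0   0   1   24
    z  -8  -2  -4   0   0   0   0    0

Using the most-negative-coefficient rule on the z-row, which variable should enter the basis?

a

Negative z-row entries: a: -8, b: -2, c: -4.
The most negative is -8 in column a, so a enters.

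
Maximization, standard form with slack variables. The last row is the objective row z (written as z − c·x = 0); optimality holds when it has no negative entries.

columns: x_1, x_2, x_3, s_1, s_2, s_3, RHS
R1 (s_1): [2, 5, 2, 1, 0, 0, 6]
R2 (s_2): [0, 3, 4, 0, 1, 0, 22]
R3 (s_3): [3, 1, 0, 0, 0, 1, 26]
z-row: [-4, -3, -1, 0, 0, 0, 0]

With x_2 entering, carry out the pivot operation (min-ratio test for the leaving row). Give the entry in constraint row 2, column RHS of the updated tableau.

92/5

Ratio test on column x_2 — row 1: 6/5 = 6/5; row 2: 22/3 = 22/3; row 3: 26/1 = 26. Minimum is 6/5 at row 1 (s_1 leaves); pivot element 5.
Divide row 1 by 5; eliminate column x_2 from the other rows.
Row 2 update in column RHS: 22 − 3·(6/5) = 92/5.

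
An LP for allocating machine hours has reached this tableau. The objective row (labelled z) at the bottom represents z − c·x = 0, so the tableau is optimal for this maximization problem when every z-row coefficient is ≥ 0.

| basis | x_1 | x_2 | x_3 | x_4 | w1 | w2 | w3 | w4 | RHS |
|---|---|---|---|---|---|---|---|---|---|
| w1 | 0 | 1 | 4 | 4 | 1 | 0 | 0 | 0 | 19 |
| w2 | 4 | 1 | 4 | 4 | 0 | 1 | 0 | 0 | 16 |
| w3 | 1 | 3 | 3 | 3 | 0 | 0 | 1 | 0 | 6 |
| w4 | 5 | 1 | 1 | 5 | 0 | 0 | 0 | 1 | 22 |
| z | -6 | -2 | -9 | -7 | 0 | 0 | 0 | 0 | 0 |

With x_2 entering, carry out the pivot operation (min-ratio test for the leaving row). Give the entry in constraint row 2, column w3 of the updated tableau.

Ratio test on column x_2 — row 1: 19/1 = 19; row 2: 16/1 = 16; row 3: 6/3 = 2; row 4: 22/1 = 22. Minimum is 2 at row 3 (w3 leaves); pivot element 3.
Divide row 3 by 3; eliminate column x_2 from the other rows.
Row 2 update in column w3: 0 − 1·(1/3) = -1/3.

-1/3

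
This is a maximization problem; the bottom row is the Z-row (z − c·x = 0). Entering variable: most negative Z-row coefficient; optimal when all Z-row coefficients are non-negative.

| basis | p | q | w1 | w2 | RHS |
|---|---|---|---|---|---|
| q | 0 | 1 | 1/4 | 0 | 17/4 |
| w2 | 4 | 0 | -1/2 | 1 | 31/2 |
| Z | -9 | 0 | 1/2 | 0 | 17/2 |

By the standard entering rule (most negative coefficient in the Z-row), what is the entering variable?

p

Negative Z-row entries: p: -9.
The most negative is -9 in column p, so p enters.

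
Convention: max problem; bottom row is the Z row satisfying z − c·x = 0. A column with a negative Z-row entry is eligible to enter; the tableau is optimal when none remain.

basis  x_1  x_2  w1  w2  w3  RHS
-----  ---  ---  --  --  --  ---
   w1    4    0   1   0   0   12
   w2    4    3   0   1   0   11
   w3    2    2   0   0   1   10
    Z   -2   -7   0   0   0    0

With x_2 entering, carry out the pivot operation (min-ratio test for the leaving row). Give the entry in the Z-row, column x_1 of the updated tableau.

22/3

Ratio test on column x_2 — row 1: entry 0 ≤ 0; row 2: 11/3 = 11/3; row 3: 10/2 = 5. Minimum is 11/3 at row 2 (w2 leaves); pivot element 3.
Divide row 2 by 3; eliminate column x_2 from the other rows.
Z-row update in column x_1: -2 − (-7)·(4/3) = 22/3.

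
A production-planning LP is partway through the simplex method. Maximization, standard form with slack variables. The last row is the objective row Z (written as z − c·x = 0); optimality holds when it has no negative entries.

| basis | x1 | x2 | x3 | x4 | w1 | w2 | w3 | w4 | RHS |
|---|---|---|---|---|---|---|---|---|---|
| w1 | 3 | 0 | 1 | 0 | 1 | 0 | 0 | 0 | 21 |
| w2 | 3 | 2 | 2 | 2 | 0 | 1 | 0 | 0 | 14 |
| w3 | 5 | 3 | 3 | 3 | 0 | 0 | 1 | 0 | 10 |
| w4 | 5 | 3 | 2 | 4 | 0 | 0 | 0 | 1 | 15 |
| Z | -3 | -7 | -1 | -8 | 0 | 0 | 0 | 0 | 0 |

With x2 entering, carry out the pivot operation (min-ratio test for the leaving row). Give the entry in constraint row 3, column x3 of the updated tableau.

Ratio test on column x2 — row 1: entry 0 ≤ 0; row 2: 14/2 = 7; row 3: 10/3 = 10/3; row 4: 15/3 = 5. Minimum is 10/3 at row 3 (w3 leaves); pivot element 3.
Divide row 3 by 3; eliminate column x2 from the other rows.
In the new row 3, the x3 entry is the old entry divided by the pivot: 3/3 = 1.

1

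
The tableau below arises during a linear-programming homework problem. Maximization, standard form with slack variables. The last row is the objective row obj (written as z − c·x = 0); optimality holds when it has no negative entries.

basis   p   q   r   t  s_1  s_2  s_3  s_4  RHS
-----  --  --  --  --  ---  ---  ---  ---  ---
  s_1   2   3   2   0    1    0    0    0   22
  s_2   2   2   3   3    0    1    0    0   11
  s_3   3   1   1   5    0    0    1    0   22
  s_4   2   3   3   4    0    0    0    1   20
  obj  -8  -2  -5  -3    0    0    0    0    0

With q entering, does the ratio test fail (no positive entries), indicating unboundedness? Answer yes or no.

Column q has positive entries in row(s) 1, 2, 3, 4, so the ratio test bounds it — not unbounded.

no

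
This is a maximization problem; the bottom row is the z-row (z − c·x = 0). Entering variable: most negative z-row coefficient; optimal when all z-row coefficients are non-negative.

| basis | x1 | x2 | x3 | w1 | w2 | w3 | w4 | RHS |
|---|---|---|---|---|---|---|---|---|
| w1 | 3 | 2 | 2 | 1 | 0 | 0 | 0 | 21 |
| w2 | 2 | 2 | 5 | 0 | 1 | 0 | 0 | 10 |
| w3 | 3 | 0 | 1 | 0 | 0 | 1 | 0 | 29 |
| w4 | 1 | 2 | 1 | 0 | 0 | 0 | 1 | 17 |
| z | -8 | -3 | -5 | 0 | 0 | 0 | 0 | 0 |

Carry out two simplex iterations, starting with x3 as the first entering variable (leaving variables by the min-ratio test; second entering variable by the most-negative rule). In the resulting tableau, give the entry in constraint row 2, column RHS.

5

Ratio test on column x3 — row 1: 21/2 = 21/2; row 2: 10/5 = 2; row 3: 29/1 = 29; row 4: 17/1 = 17. Minimum is 2 at row 2 (w2 leaves); pivot element 5.
Divide row 2 by 5; eliminate column x3 from the other rows.
Second iteration: most negative z-row entry is -6 in column x1, so x1 enters.
Ratio test on column x1 — row 1: 17/(11/5) = 85/11; row 2: 2/(2/5) = 5; row 3: 27/(13/5) = 135/13; row 4: 15/(3/5) = 25. Minimum is 5 at row 2 (x3 leaves); pivot element 2/5.
Divide row 2 by 2/5; eliminate column x1 from the other rows.
After both pivots, the entry at constraint row 2, column RHS is 5.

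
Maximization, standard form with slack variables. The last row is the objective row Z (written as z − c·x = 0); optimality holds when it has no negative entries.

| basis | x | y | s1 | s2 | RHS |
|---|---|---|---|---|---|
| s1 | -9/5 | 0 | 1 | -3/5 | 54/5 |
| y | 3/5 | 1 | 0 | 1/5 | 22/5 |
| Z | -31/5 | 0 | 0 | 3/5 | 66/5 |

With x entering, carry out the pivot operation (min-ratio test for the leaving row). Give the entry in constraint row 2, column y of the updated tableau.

Ratio test on column x — row 1: entry -9/5 ≤ 0; row 2: (22/5)/(3/5) = 22/3. Minimum is 22/3 at row 2 (y leaves); pivot element 3/5.
Divide row 2 by 3/5; eliminate column x from the other rows.
In the new row 2, the y entry is the old entry divided by the pivot: 1/(3/5) = 5/3.

5/3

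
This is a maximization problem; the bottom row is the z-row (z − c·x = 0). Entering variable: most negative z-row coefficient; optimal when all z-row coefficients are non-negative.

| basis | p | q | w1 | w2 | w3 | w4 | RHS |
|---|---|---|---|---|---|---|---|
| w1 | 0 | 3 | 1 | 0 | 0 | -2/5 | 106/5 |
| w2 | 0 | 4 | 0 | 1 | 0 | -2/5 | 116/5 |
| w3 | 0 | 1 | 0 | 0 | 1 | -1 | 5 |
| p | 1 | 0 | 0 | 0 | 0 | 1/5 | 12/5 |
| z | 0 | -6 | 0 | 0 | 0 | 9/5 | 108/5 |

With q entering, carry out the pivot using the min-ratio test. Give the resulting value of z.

258/5

Ratio test on column q — row 1: (106/5)/3 = 106/15; row 2: (116/5)/4 = 29/5; row 3: 5/1 = 5; row 4: entry 0 ≤ 0. Minimum is 5 at row 3 (w3 leaves); pivot element 1.
Pivot on row 3; the z-row RHS becomes 108/5 − (-6)·5 = 258/5.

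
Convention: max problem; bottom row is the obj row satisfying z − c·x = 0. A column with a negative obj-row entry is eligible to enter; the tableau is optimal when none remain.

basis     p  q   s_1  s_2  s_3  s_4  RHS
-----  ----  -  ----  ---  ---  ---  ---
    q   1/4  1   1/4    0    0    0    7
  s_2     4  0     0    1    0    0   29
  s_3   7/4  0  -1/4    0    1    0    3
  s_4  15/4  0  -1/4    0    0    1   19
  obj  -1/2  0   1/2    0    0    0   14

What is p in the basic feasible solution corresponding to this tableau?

p is not in the basis, so in the current basic feasible solution p = 0.

0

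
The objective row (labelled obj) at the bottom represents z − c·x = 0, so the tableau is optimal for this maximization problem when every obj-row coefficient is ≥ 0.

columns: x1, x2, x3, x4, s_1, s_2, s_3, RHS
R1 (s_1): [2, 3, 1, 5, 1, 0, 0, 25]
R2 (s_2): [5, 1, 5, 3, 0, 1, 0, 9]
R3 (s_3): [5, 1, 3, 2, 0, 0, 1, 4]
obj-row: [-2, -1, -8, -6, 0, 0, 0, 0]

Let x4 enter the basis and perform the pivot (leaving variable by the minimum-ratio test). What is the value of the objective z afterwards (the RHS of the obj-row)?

Ratio test on column x4 — row 1: 25/5 = 5; row 2: 9/3 = 3; row 3: 4/2 = 2. Minimum is 2 at row 3 (s_3 leaves); pivot element 2.
Pivot on row 3; the obj-row RHS becomes 0 − (-6)·2 = 12.

12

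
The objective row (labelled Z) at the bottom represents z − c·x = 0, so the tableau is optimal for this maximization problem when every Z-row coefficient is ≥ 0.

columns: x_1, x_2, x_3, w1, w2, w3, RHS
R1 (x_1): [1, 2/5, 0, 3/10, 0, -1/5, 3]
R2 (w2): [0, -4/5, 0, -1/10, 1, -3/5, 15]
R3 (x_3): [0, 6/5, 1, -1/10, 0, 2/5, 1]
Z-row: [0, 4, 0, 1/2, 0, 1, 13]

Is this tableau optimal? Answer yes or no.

Every Z-row coefficient is ≥ 0, so the tableau is optimal.

yes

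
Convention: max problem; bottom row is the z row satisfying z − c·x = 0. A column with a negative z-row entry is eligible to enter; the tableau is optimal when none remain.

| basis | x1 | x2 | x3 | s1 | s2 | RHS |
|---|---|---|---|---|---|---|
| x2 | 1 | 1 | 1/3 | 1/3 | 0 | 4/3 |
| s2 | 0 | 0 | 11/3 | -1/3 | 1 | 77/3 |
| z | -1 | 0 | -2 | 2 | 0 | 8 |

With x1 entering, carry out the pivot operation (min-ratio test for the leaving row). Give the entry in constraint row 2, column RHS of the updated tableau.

77/3

Ratio test on column x1 — row 1: (4/3)/1 = 4/3; row 2: entry 0 ≤ 0. Minimum is 4/3 at row 1 (x2 leaves); pivot element 1.
Divide row 1 by 1; eliminate column x1 from the other rows.
Row 2 update in column RHS: 77/3 − 0·(4/3) = 77/3.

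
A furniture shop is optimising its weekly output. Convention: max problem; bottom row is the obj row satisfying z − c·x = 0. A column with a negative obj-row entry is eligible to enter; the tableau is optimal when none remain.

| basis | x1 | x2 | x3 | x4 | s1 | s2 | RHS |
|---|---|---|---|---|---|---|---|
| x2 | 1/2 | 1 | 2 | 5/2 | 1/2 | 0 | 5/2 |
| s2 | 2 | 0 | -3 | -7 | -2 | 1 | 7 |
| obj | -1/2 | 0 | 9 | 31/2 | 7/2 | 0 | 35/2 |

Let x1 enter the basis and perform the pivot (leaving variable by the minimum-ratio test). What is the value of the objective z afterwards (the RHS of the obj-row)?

Ratio test on column x1 — row 1: (5/2)/(1/2) = 5; row 2: 7/2 = 7/2. Minimum is 7/2 at row 2 (s2 leaves); pivot element 2.
Pivot on row 2; the obj-row RHS becomes 35/2 − (-1/2)·(7/2) = 77/4.

77/4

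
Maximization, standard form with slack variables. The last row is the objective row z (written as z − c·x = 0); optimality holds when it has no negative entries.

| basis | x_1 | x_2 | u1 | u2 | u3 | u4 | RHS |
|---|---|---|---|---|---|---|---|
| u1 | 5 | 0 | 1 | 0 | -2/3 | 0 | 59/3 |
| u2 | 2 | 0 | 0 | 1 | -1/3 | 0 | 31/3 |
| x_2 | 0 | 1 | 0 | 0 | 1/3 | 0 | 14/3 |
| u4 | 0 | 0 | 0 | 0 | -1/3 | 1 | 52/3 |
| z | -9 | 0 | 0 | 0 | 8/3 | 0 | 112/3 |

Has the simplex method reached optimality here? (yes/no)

no

The z-row has a negative entry -9 in column x_1, so it is not optimal.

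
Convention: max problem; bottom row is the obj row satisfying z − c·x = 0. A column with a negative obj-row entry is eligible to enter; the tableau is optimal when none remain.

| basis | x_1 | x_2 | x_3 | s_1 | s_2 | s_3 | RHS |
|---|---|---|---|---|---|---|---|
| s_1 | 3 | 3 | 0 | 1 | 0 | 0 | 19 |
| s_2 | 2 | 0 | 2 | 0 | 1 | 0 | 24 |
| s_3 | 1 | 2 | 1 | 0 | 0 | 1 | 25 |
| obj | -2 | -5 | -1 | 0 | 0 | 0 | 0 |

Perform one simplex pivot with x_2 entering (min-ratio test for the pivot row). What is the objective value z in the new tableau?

95/3

Ratio test on column x_2 — row 1: 19/3 = 19/3; row 2: entry 0 ≤ 0; row 3: 25/2 = 25/2. Minimum is 19/3 at row 1 (s_1 leaves); pivot element 3.
Pivot on row 1; the obj-row RHS becomes 0 − (-5)·(19/3) = 95/3.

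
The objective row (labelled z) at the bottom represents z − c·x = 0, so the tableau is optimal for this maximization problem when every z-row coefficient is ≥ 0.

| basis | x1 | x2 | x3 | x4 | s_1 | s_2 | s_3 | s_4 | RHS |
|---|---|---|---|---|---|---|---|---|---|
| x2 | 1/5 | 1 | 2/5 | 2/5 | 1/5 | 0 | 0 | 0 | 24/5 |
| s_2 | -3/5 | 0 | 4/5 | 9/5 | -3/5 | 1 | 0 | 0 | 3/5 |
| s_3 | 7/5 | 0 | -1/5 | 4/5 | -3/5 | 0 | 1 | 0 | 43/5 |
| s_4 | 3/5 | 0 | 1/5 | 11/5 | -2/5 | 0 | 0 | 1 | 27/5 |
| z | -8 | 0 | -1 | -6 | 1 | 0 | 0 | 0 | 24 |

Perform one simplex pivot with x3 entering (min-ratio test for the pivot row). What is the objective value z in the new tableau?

99/4

Ratio test on column x3 — row 1: (24/5)/(2/5) = 12; row 2: (3/5)/(4/5) = 3/4; row 3: entry -1/5 ≤ 0; row 4: (27/5)/(1/5) = 27. Minimum is 3/4 at row 2 (s_2 leaves); pivot element 4/5.
Pivot on row 2; the z-row RHS becomes 24 − (-1)·(3/4) = 99/4.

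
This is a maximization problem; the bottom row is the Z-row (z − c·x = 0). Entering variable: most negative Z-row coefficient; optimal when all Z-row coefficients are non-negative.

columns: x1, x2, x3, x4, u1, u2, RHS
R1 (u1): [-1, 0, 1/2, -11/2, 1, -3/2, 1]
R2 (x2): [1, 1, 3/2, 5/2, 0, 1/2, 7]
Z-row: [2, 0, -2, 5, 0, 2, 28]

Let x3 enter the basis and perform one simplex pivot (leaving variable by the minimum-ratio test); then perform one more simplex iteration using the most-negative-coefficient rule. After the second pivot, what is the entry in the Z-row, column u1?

Ratio test on column x3 — row 1: 1/(1/2) = 2; row 2: 7/(3/2) = 14/3. Minimum is 2 at row 1 (u1 leaves); pivot element 1/2.
Divide row 1 by 1/2; eliminate column x3 from the other rows.
Second iteration: most negative Z-row entry is -17 in column x4, so x4 enters.
Ratio test on column x4 — row 1: entry -11 ≤ 0; row 2: 4/19 = 4/19. Minimum is 4/19 at row 2 (x2 leaves); pivot element 19.
Divide row 2 by 19; eliminate column x4 from the other rows.
After both pivots, the entry at the Z-row, column u1 is 25/19.

25/19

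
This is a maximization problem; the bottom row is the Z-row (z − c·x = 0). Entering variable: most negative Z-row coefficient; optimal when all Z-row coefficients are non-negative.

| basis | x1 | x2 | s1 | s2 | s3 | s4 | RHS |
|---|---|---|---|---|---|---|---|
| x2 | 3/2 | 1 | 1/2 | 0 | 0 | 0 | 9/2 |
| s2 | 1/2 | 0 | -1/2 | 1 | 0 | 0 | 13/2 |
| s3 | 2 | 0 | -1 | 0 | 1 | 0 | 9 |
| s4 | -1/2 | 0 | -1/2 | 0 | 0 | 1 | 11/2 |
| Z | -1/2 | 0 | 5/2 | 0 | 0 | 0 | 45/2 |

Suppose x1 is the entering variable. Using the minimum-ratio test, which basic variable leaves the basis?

x2

Column x1 entries and ratios — x2: (9/2)/(3/2) = 3; s2: (13/2)/(1/2) = 13; s3: 9/2 = 9/2; s4: -1/2 ≤ 0, skip.
Smallest ratio is 3 in the row of x2, so x2 leaves.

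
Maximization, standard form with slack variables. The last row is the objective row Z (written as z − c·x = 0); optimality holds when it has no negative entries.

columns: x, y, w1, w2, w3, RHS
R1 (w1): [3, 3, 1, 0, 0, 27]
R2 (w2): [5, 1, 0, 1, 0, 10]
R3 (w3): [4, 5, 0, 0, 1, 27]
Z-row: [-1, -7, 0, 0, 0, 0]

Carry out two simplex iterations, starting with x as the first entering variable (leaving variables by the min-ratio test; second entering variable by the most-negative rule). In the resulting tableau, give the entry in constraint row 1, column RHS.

Ratio test on column x — row 1: 27/3 = 9; row 2: 10/5 = 2; row 3: 27/4 = 27/4. Minimum is 2 at row 2 (w2 leaves); pivot element 5.
Divide row 2 by 5; eliminate column x from the other rows.
Second iteration: most negative Z-row entry is -34/5 in column y, so y enters.
Ratio test on column y — row 1: 21/(12/5) = 35/4; row 2: 2/(1/5) = 10; row 3: 19/(21/5) = 95/21. Minimum is 95/21 at row 3 (w3 leaves); pivot element 21/5.
Divide row 3 by 21/5; eliminate column y from the other rows.
After both pivots, the entry at constraint row 1, column RHS is 71/7.

71/7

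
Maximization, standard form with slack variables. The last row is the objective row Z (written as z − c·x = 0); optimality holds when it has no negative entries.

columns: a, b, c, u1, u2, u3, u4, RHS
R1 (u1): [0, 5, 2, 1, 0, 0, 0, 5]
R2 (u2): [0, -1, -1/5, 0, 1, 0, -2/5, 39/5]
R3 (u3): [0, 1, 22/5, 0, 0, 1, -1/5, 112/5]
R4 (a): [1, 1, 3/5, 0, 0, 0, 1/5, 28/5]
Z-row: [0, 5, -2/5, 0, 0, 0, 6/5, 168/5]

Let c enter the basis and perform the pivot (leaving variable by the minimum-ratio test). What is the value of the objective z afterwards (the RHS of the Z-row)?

173/5

Ratio test on column c — row 1: 5/2 = 5/2; row 2: entry -1/5 ≤ 0; row 3: (112/5)/(22/5) = 56/11; row 4: (28/5)/(3/5) = 28/3. Minimum is 5/2 at row 1 (u1 leaves); pivot element 2.
Pivot on row 1; the Z-row RHS becomes 168/5 − (-2/5)·(5/2) = 173/5.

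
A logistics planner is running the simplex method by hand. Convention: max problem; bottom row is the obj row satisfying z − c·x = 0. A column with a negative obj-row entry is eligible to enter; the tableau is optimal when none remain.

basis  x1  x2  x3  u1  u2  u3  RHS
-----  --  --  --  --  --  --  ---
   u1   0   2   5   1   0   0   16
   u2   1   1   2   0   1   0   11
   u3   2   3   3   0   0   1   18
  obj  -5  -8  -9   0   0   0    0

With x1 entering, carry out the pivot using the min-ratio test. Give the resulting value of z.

Ratio test on column x1 — row 1: entry 0 ≤ 0; row 2: 11/1 = 11; row 3: 18/2 = 9. Minimum is 9 at row 3 (u3 leaves); pivot element 2.
Pivot on row 3; the obj-row RHS becomes 0 − (-5)·9 = 45.

45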